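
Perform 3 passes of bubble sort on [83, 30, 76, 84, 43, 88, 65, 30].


Initial: [83, 30, 76, 84, 43, 88, 65, 30]
Pass 1: [30, 76, 83, 43, 84, 65, 30, 88] (5 swaps)
Pass 2: [30, 76, 43, 83, 65, 30, 84, 88] (3 swaps)
Pass 3: [30, 43, 76, 65, 30, 83, 84, 88] (3 swaps)

After 3 passes: [30, 43, 76, 65, 30, 83, 84, 88]


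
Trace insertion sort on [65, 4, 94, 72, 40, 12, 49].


Initial: [65, 4, 94, 72, 40, 12, 49]
Insert 4: [4, 65, 94, 72, 40, 12, 49]
Insert 94: [4, 65, 94, 72, 40, 12, 49]
Insert 72: [4, 65, 72, 94, 40, 12, 49]
Insert 40: [4, 40, 65, 72, 94, 12, 49]
Insert 12: [4, 12, 40, 65, 72, 94, 49]
Insert 49: [4, 12, 40, 49, 65, 72, 94]

Sorted: [4, 12, 40, 49, 65, 72, 94]


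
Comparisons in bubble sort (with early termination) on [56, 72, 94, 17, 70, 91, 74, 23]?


Algorithm: bubble sort (with early termination)
Input: [56, 72, 94, 17, 70, 91, 74, 23]
Sorted: [17, 23, 56, 70, 72, 74, 91, 94]

28


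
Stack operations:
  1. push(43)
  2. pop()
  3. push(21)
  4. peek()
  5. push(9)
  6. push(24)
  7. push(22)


push(43) -> [43]
pop()->43, []
push(21) -> [21]
peek()->21
push(9) -> [21, 9]
push(24) -> [21, 9, 24]
push(22) -> [21, 9, 24, 22]

Final stack: [21, 9, 24, 22]


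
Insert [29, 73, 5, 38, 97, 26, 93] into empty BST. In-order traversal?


Insert 29: root
Insert 73: R from 29
Insert 5: L from 29
Insert 38: R from 29 -> L from 73
Insert 97: R from 29 -> R from 73
Insert 26: L from 29 -> R from 5
Insert 93: R from 29 -> R from 73 -> L from 97

In-order: [5, 26, 29, 38, 73, 93, 97]


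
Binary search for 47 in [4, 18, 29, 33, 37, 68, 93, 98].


Step 1: lo=0, hi=7, mid=3, val=33
Step 2: lo=4, hi=7, mid=5, val=68
Step 3: lo=4, hi=4, mid=4, val=37

Not found


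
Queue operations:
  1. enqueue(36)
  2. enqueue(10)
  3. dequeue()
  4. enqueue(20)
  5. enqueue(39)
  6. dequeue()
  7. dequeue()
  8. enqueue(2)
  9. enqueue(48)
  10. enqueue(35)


enqueue(36) -> [36]
enqueue(10) -> [36, 10]
dequeue()->36, [10]
enqueue(20) -> [10, 20]
enqueue(39) -> [10, 20, 39]
dequeue()->10, [20, 39]
dequeue()->20, [39]
enqueue(2) -> [39, 2]
enqueue(48) -> [39, 2, 48]
enqueue(35) -> [39, 2, 48, 35]

Final queue: [39, 2, 48, 35]


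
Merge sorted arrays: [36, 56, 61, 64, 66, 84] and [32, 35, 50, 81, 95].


Take 32 from B
Take 35 from B
Take 36 from A
Take 50 from B
Take 56 from A
Take 61 from A
Take 64 from A
Take 66 from A
Take 81 from B
Take 84 from A

Merged: [32, 35, 36, 50, 56, 61, 64, 66, 81, 84, 95]


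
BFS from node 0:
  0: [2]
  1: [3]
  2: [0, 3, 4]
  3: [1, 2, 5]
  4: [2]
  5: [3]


Visit 0, enqueue [2]
Visit 2, enqueue [3, 4]
Visit 3, enqueue [1, 5]
Visit 4, enqueue []
Visit 1, enqueue []
Visit 5, enqueue []

BFS order: [0, 2, 3, 4, 1, 5]


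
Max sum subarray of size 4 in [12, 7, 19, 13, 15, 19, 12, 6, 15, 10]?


[0:4]: 51
[1:5]: 54
[2:6]: 66
[3:7]: 59
[4:8]: 52
[5:9]: 52
[6:10]: 43

Max: 66 at [2:6]


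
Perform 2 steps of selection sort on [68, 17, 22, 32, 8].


Initial: [68, 17, 22, 32, 8]
Step 1: min=8 at 4
  Swap: [8, 17, 22, 32, 68]
Step 2: min=17 at 1
  Swap: [8, 17, 22, 32, 68]

After 2 steps: [8, 17, 22, 32, 68]


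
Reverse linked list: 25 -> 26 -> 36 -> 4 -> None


Step 1: curr=25, set curr.next=prev(None) | reversed so far: 25
Step 2: curr=26, set curr.next=prev(25) | reversed so far: 26 -> 25
Step 3: curr=36, set curr.next=prev(26) | reversed so far: 36 -> 26 -> 25
Step 4: curr=4, set curr.next=prev(36) | reversed so far: 4 -> 36 -> 26 -> 25

4 -> 36 -> 26 -> 25 -> None


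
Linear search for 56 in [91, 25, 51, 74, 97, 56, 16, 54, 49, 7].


i=0: 91!=56
i=1: 25!=56
i=2: 51!=56
i=3: 74!=56
i=4: 97!=56
i=5: 56==56 found!

Found at 5, 6 comps


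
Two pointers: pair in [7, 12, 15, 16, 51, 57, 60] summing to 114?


lo=0(7)+hi=6(60)=67
lo=1(12)+hi=6(60)=72
lo=2(15)+hi=6(60)=75
lo=3(16)+hi=6(60)=76
lo=4(51)+hi=6(60)=111
lo=5(57)+hi=6(60)=117

No pair found


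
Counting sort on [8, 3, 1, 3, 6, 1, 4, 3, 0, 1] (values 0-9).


Input: [8, 3, 1, 3, 6, 1, 4, 3, 0, 1]
Counts: [1, 3, 0, 3, 1, 0, 1, 0, 1, 0]

Sorted: [0, 1, 1, 1, 3, 3, 3, 4, 6, 8]


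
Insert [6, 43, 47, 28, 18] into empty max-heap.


Insert 6: [6]
Insert 43: [43, 6]
Insert 47: [47, 6, 43]
Insert 28: [47, 28, 43, 6]
Insert 18: [47, 28, 43, 6, 18]

Final heap: [47, 28, 43, 6, 18]


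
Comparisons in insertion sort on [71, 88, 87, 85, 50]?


Algorithm: insertion sort
Input: [71, 88, 87, 85, 50]
Sorted: [50, 71, 85, 87, 88]

10


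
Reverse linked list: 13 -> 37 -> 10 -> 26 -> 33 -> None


Step 1: curr=13, set curr.next=prev(None) | reversed so far: 13
Step 2: curr=37, set curr.next=prev(13) | reversed so far: 37 -> 13
Step 3: curr=10, set curr.next=prev(37) | reversed so far: 10 -> 37 -> 13
Step 4: curr=26, set curr.next=prev(10) | reversed so far: 26 -> 10 -> 37 -> 13
Step 5: curr=33, set curr.next=prev(26) | reversed so far: 33 -> 26 -> 10 -> 37 -> 13

33 -> 26 -> 10 -> 37 -> 13 -> None


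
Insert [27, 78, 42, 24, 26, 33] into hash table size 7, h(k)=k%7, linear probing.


Insert 27: h=6 -> slot 6
Insert 78: h=1 -> slot 1
Insert 42: h=0 -> slot 0
Insert 24: h=3 -> slot 3
Insert 26: h=5 -> slot 5
Insert 33: h=5, 4 probes -> slot 2

Table: [42, 78, 33, 24, None, 26, 27]


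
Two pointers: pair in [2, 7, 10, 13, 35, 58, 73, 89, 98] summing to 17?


lo=0(2)+hi=8(98)=100
lo=0(2)+hi=7(89)=91
lo=0(2)+hi=6(73)=75
lo=0(2)+hi=5(58)=60
lo=0(2)+hi=4(35)=37
lo=0(2)+hi=3(13)=15
lo=1(7)+hi=3(13)=20
lo=1(7)+hi=2(10)=17

Yes: 7+10=17


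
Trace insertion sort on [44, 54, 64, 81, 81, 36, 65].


Initial: [44, 54, 64, 81, 81, 36, 65]
Insert 54: [44, 54, 64, 81, 81, 36, 65]
Insert 64: [44, 54, 64, 81, 81, 36, 65]
Insert 81: [44, 54, 64, 81, 81, 36, 65]
Insert 81: [44, 54, 64, 81, 81, 36, 65]
Insert 36: [36, 44, 54, 64, 81, 81, 65]
Insert 65: [36, 44, 54, 64, 65, 81, 81]

Sorted: [36, 44, 54, 64, 65, 81, 81]


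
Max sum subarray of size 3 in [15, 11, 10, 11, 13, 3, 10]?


[0:3]: 36
[1:4]: 32
[2:5]: 34
[3:6]: 27
[4:7]: 26

Max: 36 at [0:3]


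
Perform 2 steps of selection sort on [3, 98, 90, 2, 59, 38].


Initial: [3, 98, 90, 2, 59, 38]
Step 1: min=2 at 3
  Swap: [2, 98, 90, 3, 59, 38]
Step 2: min=3 at 3
  Swap: [2, 3, 90, 98, 59, 38]

After 2 steps: [2, 3, 90, 98, 59, 38]


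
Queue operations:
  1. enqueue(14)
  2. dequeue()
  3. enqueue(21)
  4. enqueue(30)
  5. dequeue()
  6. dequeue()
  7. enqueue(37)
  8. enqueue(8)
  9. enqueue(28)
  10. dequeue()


enqueue(14) -> [14]
dequeue()->14, []
enqueue(21) -> [21]
enqueue(30) -> [21, 30]
dequeue()->21, [30]
dequeue()->30, []
enqueue(37) -> [37]
enqueue(8) -> [37, 8]
enqueue(28) -> [37, 8, 28]
dequeue()->37, [8, 28]

Final queue: [8, 28]


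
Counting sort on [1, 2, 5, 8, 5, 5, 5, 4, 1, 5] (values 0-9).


Input: [1, 2, 5, 8, 5, 5, 5, 4, 1, 5]
Counts: [0, 2, 1, 0, 1, 5, 0, 0, 1, 0]

Sorted: [1, 1, 2, 4, 5, 5, 5, 5, 5, 8]


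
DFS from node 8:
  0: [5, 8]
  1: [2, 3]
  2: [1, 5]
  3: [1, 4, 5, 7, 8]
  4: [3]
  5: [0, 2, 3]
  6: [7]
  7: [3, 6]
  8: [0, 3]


Visit 8, push [3, 0]
Visit 0, push [5]
Visit 5, push [3, 2]
Visit 2, push [1]
Visit 1, push [3]
Visit 3, push [7, 4]
Visit 4, push []
Visit 7, push [6]
Visit 6, push []

DFS order: [8, 0, 5, 2, 1, 3, 4, 7, 6]


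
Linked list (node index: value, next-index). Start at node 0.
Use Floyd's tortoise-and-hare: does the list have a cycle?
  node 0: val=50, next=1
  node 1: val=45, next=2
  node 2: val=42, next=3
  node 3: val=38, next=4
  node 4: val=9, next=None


Floyd's tortoise (slow, +1) and hare (fast, +2):
  init: slow=0, fast=0
  step 1: slow=1, fast=2
  step 2: slow=2, fast=4
  step 3: fast -> None, no cycle

Cycle: no


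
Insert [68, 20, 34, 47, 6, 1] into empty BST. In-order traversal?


Insert 68: root
Insert 20: L from 68
Insert 34: L from 68 -> R from 20
Insert 47: L from 68 -> R from 20 -> R from 34
Insert 6: L from 68 -> L from 20
Insert 1: L from 68 -> L from 20 -> L from 6

In-order: [1, 6, 20, 34, 47, 68]


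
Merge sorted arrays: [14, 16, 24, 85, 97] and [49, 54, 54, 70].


Take 14 from A
Take 16 from A
Take 24 from A
Take 49 from B
Take 54 from B
Take 54 from B
Take 70 from B

Merged: [14, 16, 24, 49, 54, 54, 70, 85, 97]


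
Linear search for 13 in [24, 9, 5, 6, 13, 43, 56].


i=0: 24!=13
i=1: 9!=13
i=2: 5!=13
i=3: 6!=13
i=4: 13==13 found!

Found at 4, 5 comps


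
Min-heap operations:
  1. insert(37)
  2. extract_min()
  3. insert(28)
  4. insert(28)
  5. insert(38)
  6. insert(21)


insert(37) -> [37]
extract_min()->37, []
insert(28) -> [28]
insert(28) -> [28, 28]
insert(38) -> [28, 28, 38]
insert(21) -> [21, 28, 38, 28]

Final heap: [21, 28, 38, 28]


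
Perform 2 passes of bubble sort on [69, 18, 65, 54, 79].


Initial: [69, 18, 65, 54, 79]
Pass 1: [18, 65, 54, 69, 79] (3 swaps)
Pass 2: [18, 54, 65, 69, 79] (1 swaps)

After 2 passes: [18, 54, 65, 69, 79]


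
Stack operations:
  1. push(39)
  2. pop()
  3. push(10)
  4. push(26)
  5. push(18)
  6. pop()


push(39) -> [39]
pop()->39, []
push(10) -> [10]
push(26) -> [10, 26]
push(18) -> [10, 26, 18]
pop()->18, [10, 26]

Final stack: [10, 26]


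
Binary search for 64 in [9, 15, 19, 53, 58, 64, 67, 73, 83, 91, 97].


Step 1: lo=0, hi=10, mid=5, val=64

Found at index 5


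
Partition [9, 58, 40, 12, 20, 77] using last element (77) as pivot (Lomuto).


Pivot: 77
  9 <= 77: advance i (no swap)
  58 <= 77: advance i (no swap)
  40 <= 77: advance i (no swap)
  12 <= 77: advance i (no swap)
  20 <= 77: advance i (no swap)
Place pivot at 5: [9, 58, 40, 12, 20, 77]

Partitioned: [9, 58, 40, 12, 20, 77]


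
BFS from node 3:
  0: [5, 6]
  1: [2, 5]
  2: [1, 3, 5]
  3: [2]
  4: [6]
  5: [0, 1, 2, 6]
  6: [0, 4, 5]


Visit 3, enqueue [2]
Visit 2, enqueue [1, 5]
Visit 1, enqueue []
Visit 5, enqueue [0, 6]
Visit 0, enqueue []
Visit 6, enqueue [4]
Visit 4, enqueue []

BFS order: [3, 2, 1, 5, 0, 6, 4]


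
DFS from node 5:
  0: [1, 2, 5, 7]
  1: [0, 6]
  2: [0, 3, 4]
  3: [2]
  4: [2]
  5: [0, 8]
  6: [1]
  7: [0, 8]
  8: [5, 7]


Visit 5, push [8, 0]
Visit 0, push [7, 2, 1]
Visit 1, push [6]
Visit 6, push []
Visit 2, push [4, 3]
Visit 3, push []
Visit 4, push []
Visit 7, push [8]
Visit 8, push []

DFS order: [5, 0, 1, 6, 2, 3, 4, 7, 8]


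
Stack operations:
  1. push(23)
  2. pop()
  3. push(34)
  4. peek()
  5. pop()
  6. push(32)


push(23) -> [23]
pop()->23, []
push(34) -> [34]
peek()->34
pop()->34, []
push(32) -> [32]

Final stack: [32]


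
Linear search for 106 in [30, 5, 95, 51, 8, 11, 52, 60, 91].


i=0: 30!=106
i=1: 5!=106
i=2: 95!=106
i=3: 51!=106
i=4: 8!=106
i=5: 11!=106
i=6: 52!=106
i=7: 60!=106
i=8: 91!=106

Not found, 9 comps


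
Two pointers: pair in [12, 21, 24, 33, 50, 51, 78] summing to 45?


lo=0(12)+hi=6(78)=90
lo=0(12)+hi=5(51)=63
lo=0(12)+hi=4(50)=62
lo=0(12)+hi=3(33)=45

Yes: 12+33=45


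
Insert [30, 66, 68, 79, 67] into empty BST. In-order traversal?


Insert 30: root
Insert 66: R from 30
Insert 68: R from 30 -> R from 66
Insert 79: R from 30 -> R from 66 -> R from 68
Insert 67: R from 30 -> R from 66 -> L from 68

In-order: [30, 66, 67, 68, 79]


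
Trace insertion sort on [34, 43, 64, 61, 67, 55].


Initial: [34, 43, 64, 61, 67, 55]
Insert 43: [34, 43, 64, 61, 67, 55]
Insert 64: [34, 43, 64, 61, 67, 55]
Insert 61: [34, 43, 61, 64, 67, 55]
Insert 67: [34, 43, 61, 64, 67, 55]
Insert 55: [34, 43, 55, 61, 64, 67]

Sorted: [34, 43, 55, 61, 64, 67]


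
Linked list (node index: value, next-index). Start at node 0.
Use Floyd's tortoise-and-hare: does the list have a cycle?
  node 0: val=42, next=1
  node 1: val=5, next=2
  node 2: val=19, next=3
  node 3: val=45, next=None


Floyd's tortoise (slow, +1) and hare (fast, +2):
  init: slow=0, fast=0
  step 1: slow=1, fast=2
  step 2: fast 2->3->None, no cycle

Cycle: no


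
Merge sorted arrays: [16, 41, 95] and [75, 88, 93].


Take 16 from A
Take 41 from A
Take 75 from B
Take 88 from B
Take 93 from B

Merged: [16, 41, 75, 88, 93, 95]


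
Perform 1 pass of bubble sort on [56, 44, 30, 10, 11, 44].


Initial: [56, 44, 30, 10, 11, 44]
Pass 1: [44, 30, 10, 11, 44, 56] (5 swaps)

After 1 pass: [44, 30, 10, 11, 44, 56]


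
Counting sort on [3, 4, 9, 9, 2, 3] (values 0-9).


Input: [3, 4, 9, 9, 2, 3]
Counts: [0, 0, 1, 2, 1, 0, 0, 0, 0, 2]

Sorted: [2, 3, 3, 4, 9, 9]


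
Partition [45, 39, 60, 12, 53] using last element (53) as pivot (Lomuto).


Pivot: 53
  45 <= 53: advance i (no swap)
  39 <= 53: advance i (no swap)
  12 <= 53: swap -> [45, 39, 12, 60, 53]
Place pivot at 3: [45, 39, 12, 53, 60]

Partitioned: [45, 39, 12, 53, 60]


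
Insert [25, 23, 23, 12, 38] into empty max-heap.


Insert 25: [25]
Insert 23: [25, 23]
Insert 23: [25, 23, 23]
Insert 12: [25, 23, 23, 12]
Insert 38: [38, 25, 23, 12, 23]

Final heap: [38, 25, 23, 12, 23]


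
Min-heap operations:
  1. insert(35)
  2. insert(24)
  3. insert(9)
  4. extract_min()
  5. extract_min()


insert(35) -> [35]
insert(24) -> [24, 35]
insert(9) -> [9, 35, 24]
extract_min()->9, [24, 35]
extract_min()->24, [35]

Final heap: [35]


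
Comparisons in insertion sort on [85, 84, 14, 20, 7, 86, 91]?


Algorithm: insertion sort
Input: [85, 84, 14, 20, 7, 86, 91]
Sorted: [7, 14, 20, 84, 85, 86, 91]

12


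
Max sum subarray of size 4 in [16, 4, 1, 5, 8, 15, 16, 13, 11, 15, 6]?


[0:4]: 26
[1:5]: 18
[2:6]: 29
[3:7]: 44
[4:8]: 52
[5:9]: 55
[6:10]: 55
[7:11]: 45

Max: 55 at [5:9]


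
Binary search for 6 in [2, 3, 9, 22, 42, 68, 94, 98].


Step 1: lo=0, hi=7, mid=3, val=22
Step 2: lo=0, hi=2, mid=1, val=3
Step 3: lo=2, hi=2, mid=2, val=9

Not found


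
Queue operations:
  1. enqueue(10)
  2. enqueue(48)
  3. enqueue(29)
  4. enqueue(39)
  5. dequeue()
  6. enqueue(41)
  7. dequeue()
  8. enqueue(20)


enqueue(10) -> [10]
enqueue(48) -> [10, 48]
enqueue(29) -> [10, 48, 29]
enqueue(39) -> [10, 48, 29, 39]
dequeue()->10, [48, 29, 39]
enqueue(41) -> [48, 29, 39, 41]
dequeue()->48, [29, 39, 41]
enqueue(20) -> [29, 39, 41, 20]

Final queue: [29, 39, 41, 20]


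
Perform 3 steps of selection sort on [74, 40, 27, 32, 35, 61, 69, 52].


Initial: [74, 40, 27, 32, 35, 61, 69, 52]
Step 1: min=27 at 2
  Swap: [27, 40, 74, 32, 35, 61, 69, 52]
Step 2: min=32 at 3
  Swap: [27, 32, 74, 40, 35, 61, 69, 52]
Step 3: min=35 at 4
  Swap: [27, 32, 35, 40, 74, 61, 69, 52]

After 3 steps: [27, 32, 35, 40, 74, 61, 69, 52]


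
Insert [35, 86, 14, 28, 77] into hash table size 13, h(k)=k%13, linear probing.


Insert 35: h=9 -> slot 9
Insert 86: h=8 -> slot 8
Insert 14: h=1 -> slot 1
Insert 28: h=2 -> slot 2
Insert 77: h=12 -> slot 12

Table: [None, 14, 28, None, None, None, None, None, 86, 35, None, None, 77]


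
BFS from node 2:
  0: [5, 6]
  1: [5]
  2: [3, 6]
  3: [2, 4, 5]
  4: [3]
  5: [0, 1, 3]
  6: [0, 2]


Visit 2, enqueue [3, 6]
Visit 3, enqueue [4, 5]
Visit 6, enqueue [0]
Visit 4, enqueue []
Visit 5, enqueue [1]
Visit 0, enqueue []
Visit 1, enqueue []

BFS order: [2, 3, 6, 4, 5, 0, 1]


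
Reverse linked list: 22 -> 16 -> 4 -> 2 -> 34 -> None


Step 1: curr=22, set curr.next=prev(None) | reversed so far: 22
Step 2: curr=16, set curr.next=prev(22) | reversed so far: 16 -> 22
Step 3: curr=4, set curr.next=prev(16) | reversed so far: 4 -> 16 -> 22
Step 4: curr=2, set curr.next=prev(4) | reversed so far: 2 -> 4 -> 16 -> 22
Step 5: curr=34, set curr.next=prev(2) | reversed so far: 34 -> 2 -> 4 -> 16 -> 22

34 -> 2 -> 4 -> 16 -> 22 -> None


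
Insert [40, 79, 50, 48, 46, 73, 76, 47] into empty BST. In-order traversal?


Insert 40: root
Insert 79: R from 40
Insert 50: R from 40 -> L from 79
Insert 48: R from 40 -> L from 79 -> L from 50
Insert 46: R from 40 -> L from 79 -> L from 50 -> L from 48
Insert 73: R from 40 -> L from 79 -> R from 50
Insert 76: R from 40 -> L from 79 -> R from 50 -> R from 73
Insert 47: R from 40 -> L from 79 -> L from 50 -> L from 48 -> R from 46

In-order: [40, 46, 47, 48, 50, 73, 76, 79]


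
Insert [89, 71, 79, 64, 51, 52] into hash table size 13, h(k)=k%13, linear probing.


Insert 89: h=11 -> slot 11
Insert 71: h=6 -> slot 6
Insert 79: h=1 -> slot 1
Insert 64: h=12 -> slot 12
Insert 51: h=12, 1 probes -> slot 0
Insert 52: h=0, 2 probes -> slot 2

Table: [51, 79, 52, None, None, None, 71, None, None, None, None, 89, 64]


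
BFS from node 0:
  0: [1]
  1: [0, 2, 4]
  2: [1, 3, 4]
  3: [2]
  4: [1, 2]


Visit 0, enqueue [1]
Visit 1, enqueue [2, 4]
Visit 2, enqueue [3]
Visit 4, enqueue []
Visit 3, enqueue []

BFS order: [0, 1, 2, 4, 3]


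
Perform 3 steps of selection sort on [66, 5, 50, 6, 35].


Initial: [66, 5, 50, 6, 35]
Step 1: min=5 at 1
  Swap: [5, 66, 50, 6, 35]
Step 2: min=6 at 3
  Swap: [5, 6, 50, 66, 35]
Step 3: min=35 at 4
  Swap: [5, 6, 35, 66, 50]

After 3 steps: [5, 6, 35, 66, 50]


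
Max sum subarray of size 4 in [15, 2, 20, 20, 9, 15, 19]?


[0:4]: 57
[1:5]: 51
[2:6]: 64
[3:7]: 63

Max: 64 at [2:6]


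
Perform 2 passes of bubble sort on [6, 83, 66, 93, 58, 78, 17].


Initial: [6, 83, 66, 93, 58, 78, 17]
Pass 1: [6, 66, 83, 58, 78, 17, 93] (4 swaps)
Pass 2: [6, 66, 58, 78, 17, 83, 93] (3 swaps)

After 2 passes: [6, 66, 58, 78, 17, 83, 93]


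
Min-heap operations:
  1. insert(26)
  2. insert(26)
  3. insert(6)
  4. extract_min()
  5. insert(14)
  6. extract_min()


insert(26) -> [26]
insert(26) -> [26, 26]
insert(6) -> [6, 26, 26]
extract_min()->6, [26, 26]
insert(14) -> [14, 26, 26]
extract_min()->14, [26, 26]

Final heap: [26, 26]


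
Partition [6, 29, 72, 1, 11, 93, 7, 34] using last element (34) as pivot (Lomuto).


Pivot: 34
  6 <= 34: advance i (no swap)
  29 <= 34: advance i (no swap)
  1 <= 34: swap -> [6, 29, 1, 72, 11, 93, 7, 34]
  11 <= 34: swap -> [6, 29, 1, 11, 72, 93, 7, 34]
  7 <= 34: swap -> [6, 29, 1, 11, 7, 93, 72, 34]
Place pivot at 5: [6, 29, 1, 11, 7, 34, 72, 93]

Partitioned: [6, 29, 1, 11, 7, 34, 72, 93]


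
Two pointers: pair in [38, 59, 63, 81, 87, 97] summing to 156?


lo=0(38)+hi=5(97)=135
lo=1(59)+hi=5(97)=156

Yes: 59+97=156


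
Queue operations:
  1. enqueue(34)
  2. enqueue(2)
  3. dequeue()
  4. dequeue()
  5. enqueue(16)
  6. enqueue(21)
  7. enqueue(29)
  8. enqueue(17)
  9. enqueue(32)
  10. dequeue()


enqueue(34) -> [34]
enqueue(2) -> [34, 2]
dequeue()->34, [2]
dequeue()->2, []
enqueue(16) -> [16]
enqueue(21) -> [16, 21]
enqueue(29) -> [16, 21, 29]
enqueue(17) -> [16, 21, 29, 17]
enqueue(32) -> [16, 21, 29, 17, 32]
dequeue()->16, [21, 29, 17, 32]

Final queue: [21, 29, 17, 32]


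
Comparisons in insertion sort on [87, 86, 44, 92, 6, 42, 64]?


Algorithm: insertion sort
Input: [87, 86, 44, 92, 6, 42, 64]
Sorted: [6, 42, 44, 64, 86, 87, 92]

17


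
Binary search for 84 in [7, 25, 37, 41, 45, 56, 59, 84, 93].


Step 1: lo=0, hi=8, mid=4, val=45
Step 2: lo=5, hi=8, mid=6, val=59
Step 3: lo=7, hi=8, mid=7, val=84

Found at index 7


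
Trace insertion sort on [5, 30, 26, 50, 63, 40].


Initial: [5, 30, 26, 50, 63, 40]
Insert 30: [5, 30, 26, 50, 63, 40]
Insert 26: [5, 26, 30, 50, 63, 40]
Insert 50: [5, 26, 30, 50, 63, 40]
Insert 63: [5, 26, 30, 50, 63, 40]
Insert 40: [5, 26, 30, 40, 50, 63]

Sorted: [5, 26, 30, 40, 50, 63]


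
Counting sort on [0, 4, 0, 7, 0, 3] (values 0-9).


Input: [0, 4, 0, 7, 0, 3]
Counts: [3, 0, 0, 1, 1, 0, 0, 1, 0, 0]

Sorted: [0, 0, 0, 3, 4, 7]


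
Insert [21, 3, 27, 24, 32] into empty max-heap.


Insert 21: [21]
Insert 3: [21, 3]
Insert 27: [27, 3, 21]
Insert 24: [27, 24, 21, 3]
Insert 32: [32, 27, 21, 3, 24]

Final heap: [32, 27, 21, 3, 24]


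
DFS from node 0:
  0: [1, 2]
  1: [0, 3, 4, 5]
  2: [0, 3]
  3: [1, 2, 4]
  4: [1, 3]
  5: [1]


Visit 0, push [2, 1]
Visit 1, push [5, 4, 3]
Visit 3, push [4, 2]
Visit 2, push []
Visit 4, push []
Visit 5, push []

DFS order: [0, 1, 3, 2, 4, 5]


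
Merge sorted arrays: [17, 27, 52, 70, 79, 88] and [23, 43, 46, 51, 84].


Take 17 from A
Take 23 from B
Take 27 from A
Take 43 from B
Take 46 from B
Take 51 from B
Take 52 from A
Take 70 from A
Take 79 from A
Take 84 from B

Merged: [17, 23, 27, 43, 46, 51, 52, 70, 79, 84, 88]


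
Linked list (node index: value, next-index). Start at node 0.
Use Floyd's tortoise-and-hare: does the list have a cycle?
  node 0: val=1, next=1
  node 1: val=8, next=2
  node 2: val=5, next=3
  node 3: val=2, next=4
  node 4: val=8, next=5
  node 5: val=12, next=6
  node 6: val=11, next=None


Floyd's tortoise (slow, +1) and hare (fast, +2):
  init: slow=0, fast=0
  step 1: slow=1, fast=2
  step 2: slow=2, fast=4
  step 3: slow=3, fast=6
  step 4: fast -> None, no cycle

Cycle: no


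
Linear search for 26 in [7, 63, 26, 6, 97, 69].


i=0: 7!=26
i=1: 63!=26
i=2: 26==26 found!

Found at 2, 3 comps


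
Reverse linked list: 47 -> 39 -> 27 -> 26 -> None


Step 1: curr=47, set curr.next=prev(None) | reversed so far: 47
Step 2: curr=39, set curr.next=prev(47) | reversed so far: 39 -> 47
Step 3: curr=27, set curr.next=prev(39) | reversed so far: 27 -> 39 -> 47
Step 4: curr=26, set curr.next=prev(27) | reversed so far: 26 -> 27 -> 39 -> 47

26 -> 27 -> 39 -> 47 -> None


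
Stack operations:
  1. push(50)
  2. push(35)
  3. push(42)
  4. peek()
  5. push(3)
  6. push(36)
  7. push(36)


push(50) -> [50]
push(35) -> [50, 35]
push(42) -> [50, 35, 42]
peek()->42
push(3) -> [50, 35, 42, 3]
push(36) -> [50, 35, 42, 3, 36]
push(36) -> [50, 35, 42, 3, 36, 36]

Final stack: [50, 35, 42, 3, 36, 36]


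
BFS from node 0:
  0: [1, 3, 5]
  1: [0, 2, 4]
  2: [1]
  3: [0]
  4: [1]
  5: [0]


Visit 0, enqueue [1, 3, 5]
Visit 1, enqueue [2, 4]
Visit 3, enqueue []
Visit 5, enqueue []
Visit 2, enqueue []
Visit 4, enqueue []

BFS order: [0, 1, 3, 5, 2, 4]


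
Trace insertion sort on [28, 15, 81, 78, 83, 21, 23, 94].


Initial: [28, 15, 81, 78, 83, 21, 23, 94]
Insert 15: [15, 28, 81, 78, 83, 21, 23, 94]
Insert 81: [15, 28, 81, 78, 83, 21, 23, 94]
Insert 78: [15, 28, 78, 81, 83, 21, 23, 94]
Insert 83: [15, 28, 78, 81, 83, 21, 23, 94]
Insert 21: [15, 21, 28, 78, 81, 83, 23, 94]
Insert 23: [15, 21, 23, 28, 78, 81, 83, 94]
Insert 94: [15, 21, 23, 28, 78, 81, 83, 94]

Sorted: [15, 21, 23, 28, 78, 81, 83, 94]


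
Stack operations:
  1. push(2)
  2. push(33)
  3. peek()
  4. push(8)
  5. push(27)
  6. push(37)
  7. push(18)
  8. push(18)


push(2) -> [2]
push(33) -> [2, 33]
peek()->33
push(8) -> [2, 33, 8]
push(27) -> [2, 33, 8, 27]
push(37) -> [2, 33, 8, 27, 37]
push(18) -> [2, 33, 8, 27, 37, 18]
push(18) -> [2, 33, 8, 27, 37, 18, 18]

Final stack: [2, 33, 8, 27, 37, 18, 18]


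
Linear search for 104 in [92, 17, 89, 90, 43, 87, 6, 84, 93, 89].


i=0: 92!=104
i=1: 17!=104
i=2: 89!=104
i=3: 90!=104
i=4: 43!=104
i=5: 87!=104
i=6: 6!=104
i=7: 84!=104
i=8: 93!=104
i=9: 89!=104

Not found, 10 comps


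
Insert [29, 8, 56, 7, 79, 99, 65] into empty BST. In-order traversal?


Insert 29: root
Insert 8: L from 29
Insert 56: R from 29
Insert 7: L from 29 -> L from 8
Insert 79: R from 29 -> R from 56
Insert 99: R from 29 -> R from 56 -> R from 79
Insert 65: R from 29 -> R from 56 -> L from 79

In-order: [7, 8, 29, 56, 65, 79, 99]


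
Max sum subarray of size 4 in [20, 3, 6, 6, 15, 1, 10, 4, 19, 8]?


[0:4]: 35
[1:5]: 30
[2:6]: 28
[3:7]: 32
[4:8]: 30
[5:9]: 34
[6:10]: 41

Max: 41 at [6:10]


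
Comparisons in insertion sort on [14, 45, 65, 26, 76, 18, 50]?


Algorithm: insertion sort
Input: [14, 45, 65, 26, 76, 18, 50]
Sorted: [14, 18, 26, 45, 50, 65, 76]

14


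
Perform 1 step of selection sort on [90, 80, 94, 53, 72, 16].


Initial: [90, 80, 94, 53, 72, 16]
Step 1: min=16 at 5
  Swap: [16, 80, 94, 53, 72, 90]

After 1 step: [16, 80, 94, 53, 72, 90]


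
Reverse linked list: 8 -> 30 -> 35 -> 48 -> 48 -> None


Step 1: curr=8, set curr.next=prev(None) | reversed so far: 8
Step 2: curr=30, set curr.next=prev(8) | reversed so far: 30 -> 8
Step 3: curr=35, set curr.next=prev(30) | reversed so far: 35 -> 30 -> 8
Step 4: curr=48, set curr.next=prev(35) | reversed so far: 48 -> 35 -> 30 -> 8
Step 5: curr=48, set curr.next=prev(48) | reversed so far: 48 -> 48 -> 35 -> 30 -> 8

48 -> 48 -> 35 -> 30 -> 8 -> None


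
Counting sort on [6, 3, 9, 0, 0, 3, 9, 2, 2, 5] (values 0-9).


Input: [6, 3, 9, 0, 0, 3, 9, 2, 2, 5]
Counts: [2, 0, 2, 2, 0, 1, 1, 0, 0, 2]

Sorted: [0, 0, 2, 2, 3, 3, 5, 6, 9, 9]


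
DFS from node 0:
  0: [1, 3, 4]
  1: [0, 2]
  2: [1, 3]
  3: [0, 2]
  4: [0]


Visit 0, push [4, 3, 1]
Visit 1, push [2]
Visit 2, push [3]
Visit 3, push []
Visit 4, push []

DFS order: [0, 1, 2, 3, 4]


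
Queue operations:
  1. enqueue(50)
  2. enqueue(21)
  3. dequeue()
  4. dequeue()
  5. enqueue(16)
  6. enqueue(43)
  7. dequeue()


enqueue(50) -> [50]
enqueue(21) -> [50, 21]
dequeue()->50, [21]
dequeue()->21, []
enqueue(16) -> [16]
enqueue(43) -> [16, 43]
dequeue()->16, [43]

Final queue: [43]


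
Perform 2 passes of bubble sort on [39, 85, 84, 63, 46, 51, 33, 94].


Initial: [39, 85, 84, 63, 46, 51, 33, 94]
Pass 1: [39, 84, 63, 46, 51, 33, 85, 94] (5 swaps)
Pass 2: [39, 63, 46, 51, 33, 84, 85, 94] (4 swaps)

After 2 passes: [39, 63, 46, 51, 33, 84, 85, 94]


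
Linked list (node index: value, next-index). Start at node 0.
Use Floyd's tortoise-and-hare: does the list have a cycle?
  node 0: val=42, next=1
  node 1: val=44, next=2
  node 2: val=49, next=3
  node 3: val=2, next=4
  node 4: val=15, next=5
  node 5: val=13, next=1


Floyd's tortoise (slow, +1) and hare (fast, +2):
  init: slow=0, fast=0
  step 1: slow=1, fast=2
  step 2: slow=2, fast=4
  step 3: slow=3, fast=1
  step 4: slow=4, fast=3
  step 5: slow=5, fast=5
  slow == fast at node 5: cycle detected

Cycle: yes


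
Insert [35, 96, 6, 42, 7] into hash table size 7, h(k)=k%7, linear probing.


Insert 35: h=0 -> slot 0
Insert 96: h=5 -> slot 5
Insert 6: h=6 -> slot 6
Insert 42: h=0, 1 probes -> slot 1
Insert 7: h=0, 2 probes -> slot 2

Table: [35, 42, 7, None, None, 96, 6]


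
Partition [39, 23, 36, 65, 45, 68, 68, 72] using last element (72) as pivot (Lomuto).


Pivot: 72
  39 <= 72: advance i (no swap)
  23 <= 72: advance i (no swap)
  36 <= 72: advance i (no swap)
  65 <= 72: advance i (no swap)
  45 <= 72: advance i (no swap)
  68 <= 72: advance i (no swap)
  68 <= 72: advance i (no swap)
Place pivot at 7: [39, 23, 36, 65, 45, 68, 68, 72]

Partitioned: [39, 23, 36, 65, 45, 68, 68, 72]


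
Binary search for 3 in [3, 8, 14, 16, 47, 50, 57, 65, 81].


Step 1: lo=0, hi=8, mid=4, val=47
Step 2: lo=0, hi=3, mid=1, val=8
Step 3: lo=0, hi=0, mid=0, val=3

Found at index 0


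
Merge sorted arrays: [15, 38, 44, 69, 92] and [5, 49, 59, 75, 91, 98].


Take 5 from B
Take 15 from A
Take 38 from A
Take 44 from A
Take 49 from B
Take 59 from B
Take 69 from A
Take 75 from B
Take 91 from B
Take 92 from A

Merged: [5, 15, 38, 44, 49, 59, 69, 75, 91, 92, 98]


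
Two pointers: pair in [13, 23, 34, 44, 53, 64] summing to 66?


lo=0(13)+hi=5(64)=77
lo=0(13)+hi=4(53)=66

Yes: 13+53=66


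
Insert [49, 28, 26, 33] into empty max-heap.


Insert 49: [49]
Insert 28: [49, 28]
Insert 26: [49, 28, 26]
Insert 33: [49, 33, 26, 28]

Final heap: [49, 33, 26, 28]


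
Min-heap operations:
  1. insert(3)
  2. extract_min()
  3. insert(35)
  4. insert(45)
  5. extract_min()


insert(3) -> [3]
extract_min()->3, []
insert(35) -> [35]
insert(45) -> [35, 45]
extract_min()->35, [45]

Final heap: [45]


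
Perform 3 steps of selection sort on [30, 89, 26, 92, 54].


Initial: [30, 89, 26, 92, 54]
Step 1: min=26 at 2
  Swap: [26, 89, 30, 92, 54]
Step 2: min=30 at 2
  Swap: [26, 30, 89, 92, 54]
Step 3: min=54 at 4
  Swap: [26, 30, 54, 92, 89]

After 3 steps: [26, 30, 54, 92, 89]


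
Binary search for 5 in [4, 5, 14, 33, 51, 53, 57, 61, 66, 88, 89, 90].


Step 1: lo=0, hi=11, mid=5, val=53
Step 2: lo=0, hi=4, mid=2, val=14
Step 3: lo=0, hi=1, mid=0, val=4
Step 4: lo=1, hi=1, mid=1, val=5

Found at index 1


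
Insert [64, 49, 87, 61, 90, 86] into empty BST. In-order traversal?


Insert 64: root
Insert 49: L from 64
Insert 87: R from 64
Insert 61: L from 64 -> R from 49
Insert 90: R from 64 -> R from 87
Insert 86: R from 64 -> L from 87

In-order: [49, 61, 64, 86, 87, 90]


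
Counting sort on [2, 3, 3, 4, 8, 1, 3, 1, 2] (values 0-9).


Input: [2, 3, 3, 4, 8, 1, 3, 1, 2]
Counts: [0, 2, 2, 3, 1, 0, 0, 0, 1, 0]

Sorted: [1, 1, 2, 2, 3, 3, 3, 4, 8]


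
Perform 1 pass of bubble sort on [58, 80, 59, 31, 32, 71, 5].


Initial: [58, 80, 59, 31, 32, 71, 5]
Pass 1: [58, 59, 31, 32, 71, 5, 80] (5 swaps)

After 1 pass: [58, 59, 31, 32, 71, 5, 80]


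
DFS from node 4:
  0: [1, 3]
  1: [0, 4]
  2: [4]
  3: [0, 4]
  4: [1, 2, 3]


Visit 4, push [3, 2, 1]
Visit 1, push [0]
Visit 0, push [3]
Visit 3, push []
Visit 2, push []

DFS order: [4, 1, 0, 3, 2]


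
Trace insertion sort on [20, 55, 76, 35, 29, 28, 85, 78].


Initial: [20, 55, 76, 35, 29, 28, 85, 78]
Insert 55: [20, 55, 76, 35, 29, 28, 85, 78]
Insert 76: [20, 55, 76, 35, 29, 28, 85, 78]
Insert 35: [20, 35, 55, 76, 29, 28, 85, 78]
Insert 29: [20, 29, 35, 55, 76, 28, 85, 78]
Insert 28: [20, 28, 29, 35, 55, 76, 85, 78]
Insert 85: [20, 28, 29, 35, 55, 76, 85, 78]
Insert 78: [20, 28, 29, 35, 55, 76, 78, 85]

Sorted: [20, 28, 29, 35, 55, 76, 78, 85]


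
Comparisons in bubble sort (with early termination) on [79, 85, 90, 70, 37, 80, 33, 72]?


Algorithm: bubble sort (with early termination)
Input: [79, 85, 90, 70, 37, 80, 33, 72]
Sorted: [33, 37, 70, 72, 79, 80, 85, 90]

28


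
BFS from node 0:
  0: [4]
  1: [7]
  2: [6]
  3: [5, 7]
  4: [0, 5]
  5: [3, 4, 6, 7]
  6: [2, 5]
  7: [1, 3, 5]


Visit 0, enqueue [4]
Visit 4, enqueue [5]
Visit 5, enqueue [3, 6, 7]
Visit 3, enqueue []
Visit 6, enqueue [2]
Visit 7, enqueue [1]
Visit 2, enqueue []
Visit 1, enqueue []

BFS order: [0, 4, 5, 3, 6, 7, 2, 1]


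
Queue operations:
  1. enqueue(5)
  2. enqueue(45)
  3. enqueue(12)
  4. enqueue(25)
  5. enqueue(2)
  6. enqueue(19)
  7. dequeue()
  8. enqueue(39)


enqueue(5) -> [5]
enqueue(45) -> [5, 45]
enqueue(12) -> [5, 45, 12]
enqueue(25) -> [5, 45, 12, 25]
enqueue(2) -> [5, 45, 12, 25, 2]
enqueue(19) -> [5, 45, 12, 25, 2, 19]
dequeue()->5, [45, 12, 25, 2, 19]
enqueue(39) -> [45, 12, 25, 2, 19, 39]

Final queue: [45, 12, 25, 2, 19, 39]


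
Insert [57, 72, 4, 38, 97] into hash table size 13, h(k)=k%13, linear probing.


Insert 57: h=5 -> slot 5
Insert 72: h=7 -> slot 7
Insert 4: h=4 -> slot 4
Insert 38: h=12 -> slot 12
Insert 97: h=6 -> slot 6

Table: [None, None, None, None, 4, 57, 97, 72, None, None, None, None, 38]


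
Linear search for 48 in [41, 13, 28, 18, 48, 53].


i=0: 41!=48
i=1: 13!=48
i=2: 28!=48
i=3: 18!=48
i=4: 48==48 found!

Found at 4, 5 comps


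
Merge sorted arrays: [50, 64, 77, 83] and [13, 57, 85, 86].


Take 13 from B
Take 50 from A
Take 57 from B
Take 64 from A
Take 77 from A
Take 83 from A

Merged: [13, 50, 57, 64, 77, 83, 85, 86]


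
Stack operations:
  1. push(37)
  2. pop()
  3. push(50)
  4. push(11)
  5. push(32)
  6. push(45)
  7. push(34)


push(37) -> [37]
pop()->37, []
push(50) -> [50]
push(11) -> [50, 11]
push(32) -> [50, 11, 32]
push(45) -> [50, 11, 32, 45]
push(34) -> [50, 11, 32, 45, 34]

Final stack: [50, 11, 32, 45, 34]


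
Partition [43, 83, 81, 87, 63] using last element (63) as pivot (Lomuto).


Pivot: 63
  43 <= 63: advance i (no swap)
Place pivot at 1: [43, 63, 81, 87, 83]

Partitioned: [43, 63, 81, 87, 83]


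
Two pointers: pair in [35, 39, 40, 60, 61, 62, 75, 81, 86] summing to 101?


lo=0(35)+hi=8(86)=121
lo=0(35)+hi=7(81)=116
lo=0(35)+hi=6(75)=110
lo=0(35)+hi=5(62)=97
lo=1(39)+hi=5(62)=101

Yes: 39+62=101


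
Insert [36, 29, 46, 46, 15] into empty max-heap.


Insert 36: [36]
Insert 29: [36, 29]
Insert 46: [46, 29, 36]
Insert 46: [46, 46, 36, 29]
Insert 15: [46, 46, 36, 29, 15]

Final heap: [46, 46, 36, 29, 15]


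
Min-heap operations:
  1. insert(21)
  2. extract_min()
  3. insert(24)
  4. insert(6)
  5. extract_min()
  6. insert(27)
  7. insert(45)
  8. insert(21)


insert(21) -> [21]
extract_min()->21, []
insert(24) -> [24]
insert(6) -> [6, 24]
extract_min()->6, [24]
insert(27) -> [24, 27]
insert(45) -> [24, 27, 45]
insert(21) -> [21, 24, 45, 27]

Final heap: [21, 24, 45, 27]


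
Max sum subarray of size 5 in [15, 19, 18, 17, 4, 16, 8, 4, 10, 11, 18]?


[0:5]: 73
[1:6]: 74
[2:7]: 63
[3:8]: 49
[4:9]: 42
[5:10]: 49
[6:11]: 51

Max: 74 at [1:6]


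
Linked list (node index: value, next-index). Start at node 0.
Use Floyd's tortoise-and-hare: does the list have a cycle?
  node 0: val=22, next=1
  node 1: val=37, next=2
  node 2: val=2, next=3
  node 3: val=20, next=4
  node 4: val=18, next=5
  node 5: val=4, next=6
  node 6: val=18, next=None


Floyd's tortoise (slow, +1) and hare (fast, +2):
  init: slow=0, fast=0
  step 1: slow=1, fast=2
  step 2: slow=2, fast=4
  step 3: slow=3, fast=6
  step 4: fast -> None, no cycle

Cycle: no


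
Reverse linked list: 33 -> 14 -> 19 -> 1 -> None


Step 1: curr=33, set curr.next=prev(None) | reversed so far: 33
Step 2: curr=14, set curr.next=prev(33) | reversed so far: 14 -> 33
Step 3: curr=19, set curr.next=prev(14) | reversed so far: 19 -> 14 -> 33
Step 4: curr=1, set curr.next=prev(19) | reversed so far: 1 -> 19 -> 14 -> 33

1 -> 19 -> 14 -> 33 -> None


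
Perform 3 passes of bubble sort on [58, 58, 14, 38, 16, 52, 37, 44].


Initial: [58, 58, 14, 38, 16, 52, 37, 44]
Pass 1: [58, 14, 38, 16, 52, 37, 44, 58] (6 swaps)
Pass 2: [14, 38, 16, 52, 37, 44, 58, 58] (6 swaps)
Pass 3: [14, 16, 38, 37, 44, 52, 58, 58] (3 swaps)

After 3 passes: [14, 16, 38, 37, 44, 52, 58, 58]


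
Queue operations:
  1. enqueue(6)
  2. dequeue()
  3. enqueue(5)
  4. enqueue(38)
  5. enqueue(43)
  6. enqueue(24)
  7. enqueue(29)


enqueue(6) -> [6]
dequeue()->6, []
enqueue(5) -> [5]
enqueue(38) -> [5, 38]
enqueue(43) -> [5, 38, 43]
enqueue(24) -> [5, 38, 43, 24]
enqueue(29) -> [5, 38, 43, 24, 29]

Final queue: [5, 38, 43, 24, 29]


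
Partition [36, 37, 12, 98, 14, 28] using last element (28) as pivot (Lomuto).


Pivot: 28
  12 <= 28: swap -> [12, 37, 36, 98, 14, 28]
  14 <= 28: swap -> [12, 14, 36, 98, 37, 28]
Place pivot at 2: [12, 14, 28, 98, 37, 36]

Partitioned: [12, 14, 28, 98, 37, 36]


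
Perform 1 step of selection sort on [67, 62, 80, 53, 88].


Initial: [67, 62, 80, 53, 88]
Step 1: min=53 at 3
  Swap: [53, 62, 80, 67, 88]

After 1 step: [53, 62, 80, 67, 88]


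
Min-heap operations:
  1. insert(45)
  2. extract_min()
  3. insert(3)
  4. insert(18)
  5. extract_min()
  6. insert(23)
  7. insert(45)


insert(45) -> [45]
extract_min()->45, []
insert(3) -> [3]
insert(18) -> [3, 18]
extract_min()->3, [18]
insert(23) -> [18, 23]
insert(45) -> [18, 23, 45]

Final heap: [18, 23, 45]


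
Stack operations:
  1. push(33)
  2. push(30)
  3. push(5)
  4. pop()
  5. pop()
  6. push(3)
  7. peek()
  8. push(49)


push(33) -> [33]
push(30) -> [33, 30]
push(5) -> [33, 30, 5]
pop()->5, [33, 30]
pop()->30, [33]
push(3) -> [33, 3]
peek()->3
push(49) -> [33, 3, 49]

Final stack: [33, 3, 49]


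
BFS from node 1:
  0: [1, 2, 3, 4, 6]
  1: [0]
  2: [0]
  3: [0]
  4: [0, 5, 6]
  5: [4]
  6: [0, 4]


Visit 1, enqueue [0]
Visit 0, enqueue [2, 3, 4, 6]
Visit 2, enqueue []
Visit 3, enqueue []
Visit 4, enqueue [5]
Visit 6, enqueue []
Visit 5, enqueue []

BFS order: [1, 0, 2, 3, 4, 6, 5]


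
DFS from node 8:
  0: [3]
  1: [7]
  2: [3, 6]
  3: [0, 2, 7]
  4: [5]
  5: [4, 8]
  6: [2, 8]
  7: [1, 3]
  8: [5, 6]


Visit 8, push [6, 5]
Visit 5, push [4]
Visit 4, push []
Visit 6, push [2]
Visit 2, push [3]
Visit 3, push [7, 0]
Visit 0, push []
Visit 7, push [1]
Visit 1, push []

DFS order: [8, 5, 4, 6, 2, 3, 0, 7, 1]


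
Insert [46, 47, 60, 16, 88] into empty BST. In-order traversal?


Insert 46: root
Insert 47: R from 46
Insert 60: R from 46 -> R from 47
Insert 16: L from 46
Insert 88: R from 46 -> R from 47 -> R from 60

In-order: [16, 46, 47, 60, 88]


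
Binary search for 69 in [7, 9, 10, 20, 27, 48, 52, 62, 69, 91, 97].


Step 1: lo=0, hi=10, mid=5, val=48
Step 2: lo=6, hi=10, mid=8, val=69

Found at index 8


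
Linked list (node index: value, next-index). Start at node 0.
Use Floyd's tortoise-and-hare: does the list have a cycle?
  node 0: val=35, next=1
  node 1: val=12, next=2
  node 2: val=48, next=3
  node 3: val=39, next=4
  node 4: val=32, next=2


Floyd's tortoise (slow, +1) and hare (fast, +2):
  init: slow=0, fast=0
  step 1: slow=1, fast=2
  step 2: slow=2, fast=4
  step 3: slow=3, fast=3
  slow == fast at node 3: cycle detected

Cycle: yes


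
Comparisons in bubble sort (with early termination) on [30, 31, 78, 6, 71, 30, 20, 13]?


Algorithm: bubble sort (with early termination)
Input: [30, 31, 78, 6, 71, 30, 20, 13]
Sorted: [6, 13, 20, 30, 30, 31, 71, 78]

28


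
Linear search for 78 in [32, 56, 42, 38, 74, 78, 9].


i=0: 32!=78
i=1: 56!=78
i=2: 42!=78
i=3: 38!=78
i=4: 74!=78
i=5: 78==78 found!

Found at 5, 6 comps


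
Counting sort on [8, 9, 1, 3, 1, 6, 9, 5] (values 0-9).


Input: [8, 9, 1, 3, 1, 6, 9, 5]
Counts: [0, 2, 0, 1, 0, 1, 1, 0, 1, 2]

Sorted: [1, 1, 3, 5, 6, 8, 9, 9]


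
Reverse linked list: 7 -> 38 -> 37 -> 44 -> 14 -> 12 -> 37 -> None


Step 1: curr=7, set curr.next=prev(None) | reversed so far: 7
Step 2: curr=38, set curr.next=prev(7) | reversed so far: 38 -> 7
Step 3: curr=37, set curr.next=prev(38) | reversed so far: 37 -> 38 -> 7
Step 4: curr=44, set curr.next=prev(37) | reversed so far: 44 -> 37 -> 38 -> 7
Step 5: curr=14, set curr.next=prev(44) | reversed so far: 14 -> 44 -> 37 -> 38 -> 7
Step 6: curr=12, set curr.next=prev(14) | reversed so far: 12 -> 14 -> 44 -> 37 -> 38 -> 7
Step 7: curr=37, set curr.next=prev(12) | reversed so far: 37 -> 12 -> 14 -> 44 -> 37 -> 38 -> 7

37 -> 12 -> 14 -> 44 -> 37 -> 38 -> 7 -> None


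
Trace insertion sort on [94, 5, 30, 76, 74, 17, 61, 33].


Initial: [94, 5, 30, 76, 74, 17, 61, 33]
Insert 5: [5, 94, 30, 76, 74, 17, 61, 33]
Insert 30: [5, 30, 94, 76, 74, 17, 61, 33]
Insert 76: [5, 30, 76, 94, 74, 17, 61, 33]
Insert 74: [5, 30, 74, 76, 94, 17, 61, 33]
Insert 17: [5, 17, 30, 74, 76, 94, 61, 33]
Insert 61: [5, 17, 30, 61, 74, 76, 94, 33]
Insert 33: [5, 17, 30, 33, 61, 74, 76, 94]

Sorted: [5, 17, 30, 33, 61, 74, 76, 94]


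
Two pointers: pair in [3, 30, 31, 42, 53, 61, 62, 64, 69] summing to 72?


lo=0(3)+hi=8(69)=72

Yes: 3+69=72


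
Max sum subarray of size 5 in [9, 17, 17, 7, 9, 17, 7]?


[0:5]: 59
[1:6]: 67
[2:7]: 57

Max: 67 at [1:6]


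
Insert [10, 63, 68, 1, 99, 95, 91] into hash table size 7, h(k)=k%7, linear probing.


Insert 10: h=3 -> slot 3
Insert 63: h=0 -> slot 0
Insert 68: h=5 -> slot 5
Insert 1: h=1 -> slot 1
Insert 99: h=1, 1 probes -> slot 2
Insert 95: h=4 -> slot 4
Insert 91: h=0, 6 probes -> slot 6

Table: [63, 1, 99, 10, 95, 68, 91]


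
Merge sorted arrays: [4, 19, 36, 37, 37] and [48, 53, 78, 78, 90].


Take 4 from A
Take 19 from A
Take 36 from A
Take 37 from A
Take 37 from A

Merged: [4, 19, 36, 37, 37, 48, 53, 78, 78, 90]


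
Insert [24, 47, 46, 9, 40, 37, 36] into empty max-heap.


Insert 24: [24]
Insert 47: [47, 24]
Insert 46: [47, 24, 46]
Insert 9: [47, 24, 46, 9]
Insert 40: [47, 40, 46, 9, 24]
Insert 37: [47, 40, 46, 9, 24, 37]
Insert 36: [47, 40, 46, 9, 24, 37, 36]

Final heap: [47, 40, 46, 9, 24, 37, 36]


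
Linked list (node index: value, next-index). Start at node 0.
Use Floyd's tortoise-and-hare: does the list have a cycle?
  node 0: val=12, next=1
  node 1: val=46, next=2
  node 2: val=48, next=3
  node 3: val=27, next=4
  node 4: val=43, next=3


Floyd's tortoise (slow, +1) and hare (fast, +2):
  init: slow=0, fast=0
  step 1: slow=1, fast=2
  step 2: slow=2, fast=4
  step 3: slow=3, fast=4
  step 4: slow=4, fast=4
  slow == fast at node 4: cycle detected

Cycle: yes


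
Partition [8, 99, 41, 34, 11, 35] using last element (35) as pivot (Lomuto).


Pivot: 35
  8 <= 35: advance i (no swap)
  34 <= 35: swap -> [8, 34, 41, 99, 11, 35]
  11 <= 35: swap -> [8, 34, 11, 99, 41, 35]
Place pivot at 3: [8, 34, 11, 35, 41, 99]

Partitioned: [8, 34, 11, 35, 41, 99]
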